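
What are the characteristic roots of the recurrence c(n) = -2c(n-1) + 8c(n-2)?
Substitute c(n) = rⁿ and divide through by rⁿ⁻²: r² + 2r - 8 = 0
Factor: (r + 4)(r - 2) = 0, so r = -4, 2.
General solution: c(n) = A·(-4)ⁿ + B·2ⁿ

Characteristic: r² + 2r - 8 = 0, Roots: r = -4, 2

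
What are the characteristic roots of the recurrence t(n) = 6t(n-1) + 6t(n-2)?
Substitute t(n) = rⁿ and divide through by rⁿ⁻²: r² - 6r - 6 = 0
Discriminant: 6² + 4·6 = 60, not a perfect square, so by the quadratic formula r = (6 ± √60)/2.
General solution: t(n) = A·r₁ⁿ + B·r₂ⁿ where r₁,r₂ = (6 ± √60)/2

Characteristic: r² - 6r - 6 = 0, Roots: r = (6 ± √60)/2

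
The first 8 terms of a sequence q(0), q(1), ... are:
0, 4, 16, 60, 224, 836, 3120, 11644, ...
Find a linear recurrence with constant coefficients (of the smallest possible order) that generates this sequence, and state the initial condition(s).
Look for the lowest-order linear relation among consecutive terms.
Observation: q(n) - 4·q(n-1) - (-1)·q(n-2) = 0 holds for the shown terms, and no order-1 relation q(n) = α·q(n-1) + β fits.
Check at n=3: 4·16 + (-1)·4 = 60. ✓

q(n) = 4q(n-1) - q(n-2), q(0) = 0, q(1) = 4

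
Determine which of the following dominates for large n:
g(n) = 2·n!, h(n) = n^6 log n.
Comparing growth rates:
Growth-rate hierarchy: log n ≺ any polynomial ≺ any exponential cⁿ (c>1) ≺ n! ≺ nⁿ.
factorial dominates polynomial degree 6 (with log factor) asymptotically.

g(n) grows faster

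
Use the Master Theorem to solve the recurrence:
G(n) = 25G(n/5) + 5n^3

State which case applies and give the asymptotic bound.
Master Theorem template: G(n) = a·G(n/b) + f(n).
Here: a=25, b=5, f(n)=5n^3
Compute log_b(a) = log_5(25) = 2.
f(n) = 5n^3 = Ω(n^(2+ε)) with ε = 1, and the regularity condition holds (a·f(n/b) = (a/b^3)·f(n) with a/b^3 = 5^-1 < 1). Case 3: G(n) = Θ(f(n)) = Θ(n^3).

Case 3: G(n) = Θ(n^3)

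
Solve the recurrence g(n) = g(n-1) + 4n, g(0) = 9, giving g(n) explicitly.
Recurrence: g(n) = g(n-1) + 4n, initial: g(0) = 9.
Telescoping: g(n) = g(0) + 4·Σᵢ₌₁ⁿ i = 9 + 4·n(n+1)/2.

g(n) = 4·n(n+1)/2 + 9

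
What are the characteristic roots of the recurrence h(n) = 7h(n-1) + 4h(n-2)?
Substitute h(n) = rⁿ and divide through by rⁿ⁻²: r² - 7r - 4 = 0
Discriminant: 7² + 4·4 = 65, not a perfect square, so by the quadratic formula r = (7 ± √65)/2.
General solution: h(n) = A·r₁ⁿ + B·r₂ⁿ where r₁,r₂ = (7 ± √65)/2

Characteristic: r² - 7r - 4 = 0, Roots: r = (7 ± √65)/2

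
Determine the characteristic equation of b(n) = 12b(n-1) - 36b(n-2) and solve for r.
Substitute b(n) = rⁿ and divide through by rⁿ⁻²: r² - 12r + 36 = 0
Factor: (r - 6)² = 0, so r = 6 (double root).
General solution: b(n) = (A + Bn)·6ⁿ

Characteristic: r² - 12r + 36 = 0, Roots: r = 6 (double root)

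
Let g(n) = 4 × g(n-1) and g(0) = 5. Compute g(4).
Computing step by step:
g(0) = 5
g(1) = 4 × 5 = 20
g(2) = 4 × 20 = 80
g(3) = 4 × 80 = 320
g(4) = 4 × 320 = 1280

1280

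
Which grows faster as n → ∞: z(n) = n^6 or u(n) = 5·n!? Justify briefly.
Comparing growth rates:
Growth-rate hierarchy: log n ≺ any polynomial ≺ any exponential cⁿ (c>1) ≺ n! ≺ nⁿ.
factorial dominates polynomial degree 6 asymptotically.

u(n) grows faster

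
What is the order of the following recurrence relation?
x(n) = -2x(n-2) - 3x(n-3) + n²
The order is the largest lag k for which x(n-k) appears. Here the deepest term is x(n-3) (the n² term is non-homogeneous and does not affect the order), so the order is 3.

Order 3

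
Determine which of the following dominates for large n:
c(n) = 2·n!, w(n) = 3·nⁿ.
Comparing growth rates:
Growth-rate hierarchy: log n ≺ any polynomial ≺ any exponential cⁿ (c>1) ≺ n! ≺ nⁿ.
super-exponential nⁿ dominates factorial asymptotically.

w(n) grows faster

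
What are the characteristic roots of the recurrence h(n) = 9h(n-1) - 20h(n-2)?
Substitute h(n) = rⁿ and divide through by rⁿ⁻²: r² - 9r + 20 = 0
Factor: (r - 4)(r - 5) = 0, so r = 4, 5.
General solution: h(n) = A·4ⁿ + B·5ⁿ

Characteristic: r² - 9r + 20 = 0, Roots: r = 4, 5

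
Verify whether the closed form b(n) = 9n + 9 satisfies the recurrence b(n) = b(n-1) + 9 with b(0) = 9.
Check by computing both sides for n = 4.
From the recurrence with b(0) = 9:
  b(0) = 9, b(1) = 18, b(2) = 27, b(3) = 36, b(4) = 45
  so the recurrence gives b(4) = 45.
From the proposed closed form b(n) = 9n + 9:
  b(4) = 45.
Both sides give 45 at n = 4, and the initial condition(s) match, so the closed form is consistent.

Yes, the closed form is correct.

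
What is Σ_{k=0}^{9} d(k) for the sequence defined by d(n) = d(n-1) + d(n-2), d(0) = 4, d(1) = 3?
Computing the sequence terms: 4, 3, 7, 10, 17, 27, 44, 71, 115, 186
Adding these values together:

484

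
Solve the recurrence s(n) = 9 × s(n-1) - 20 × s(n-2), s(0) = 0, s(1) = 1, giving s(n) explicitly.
Recurrence: s(n) = 9 × s(n-1) - 20 × s(n-2), initial: s(0) = 0, s(1) = 1.
Characteristic equation: r² - 9r + 20 = 0, which factors as (r - 5)(r - 4) = 0, so r = 5, 4. General solution s(n) = A·5ⁿ + B·4ⁿ. From s(0) = 0: A + B = 0. From s(1) = 1: 5A + 4B = 1. Solving gives A = 1, B = -1.

s(n) = 5ⁿ - 4ⁿ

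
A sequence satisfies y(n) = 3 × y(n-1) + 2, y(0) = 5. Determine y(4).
Computing step by step:
y(0) = 5
y(1) = 3 × 5 + 2 = 17
y(2) = 3 × 17 + 2 = 53
y(3) = 3 × 53 + 2 = 161
y(4) = 3 × 161 + 2 = 485

485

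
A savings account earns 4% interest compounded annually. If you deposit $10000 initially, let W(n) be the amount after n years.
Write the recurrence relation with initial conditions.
Each year the balance grows by 4%, i.e. is multiplied by 1 + 4/100 = 1.04, so W(n) = 1.04 × W(n-1). The initial deposit gives W(0) = 10000.
Unrolling gives the closed form W(n) = 10000 × (1.04)ⁿ.

W(n) = 1.04 × W(n-1), W(0) = 10000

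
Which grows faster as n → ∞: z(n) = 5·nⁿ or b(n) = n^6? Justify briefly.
Comparing growth rates:
Growth-rate hierarchy: log n ≺ any polynomial ≺ any exponential cⁿ (c>1) ≺ n! ≺ nⁿ.
super-exponential nⁿ dominates polynomial degree 6 asymptotically.

z(n) grows faster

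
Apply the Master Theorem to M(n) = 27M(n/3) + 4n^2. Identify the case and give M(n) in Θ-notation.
Master Theorem template: M(n) = a·M(n/b) + f(n).
Here: a=27, b=3, f(n)=4n^2
Compute log_b(a) = log_3(27) = 3.
f(n) = 4n^2 = O(n^(3-ε)) with ε = 1. Case 1: M(n) = Θ(n^log_b(a)) = Θ(n^3).

Case 1: M(n) = Θ(n^3)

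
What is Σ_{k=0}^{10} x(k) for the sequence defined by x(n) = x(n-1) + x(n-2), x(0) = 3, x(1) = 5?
Computing the sequence terms: 3, 5, 8, 13, 21, 34, 55, 89, 144, 233, 377
Adding these values together:

982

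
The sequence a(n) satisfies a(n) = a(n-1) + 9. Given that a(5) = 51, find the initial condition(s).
a(5) = a(0) + 5·9, so a(0) = 51 - 45 = 6.

a(0) = 6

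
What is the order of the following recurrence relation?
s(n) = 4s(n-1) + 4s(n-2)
The order is the largest lag k for which s(n-k) appears. Here the deepest term is s(n-2), so the order is 2.

Order 2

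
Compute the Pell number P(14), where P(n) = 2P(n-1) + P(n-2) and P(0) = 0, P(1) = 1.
Computing the sequence terms:
0, 1, 2, 5, 12, 29, 70, 169, 408, 985, 2378, 5741, 13860, 33461, 80782

80782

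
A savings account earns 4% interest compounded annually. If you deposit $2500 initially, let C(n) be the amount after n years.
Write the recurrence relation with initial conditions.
Each year the balance grows by 4%, i.e. is multiplied by 1 + 4/100 = 1.04, so C(n) = 1.04 × C(n-1). The initial deposit gives C(0) = 2500.
Unrolling gives the closed form C(n) = 2500 × (1.04)ⁿ.

C(n) = 1.04 × C(n-1), C(0) = 2500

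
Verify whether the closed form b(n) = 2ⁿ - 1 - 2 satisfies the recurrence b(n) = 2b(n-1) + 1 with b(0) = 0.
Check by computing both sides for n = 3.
From the recurrence with b(0) = 0:
  b(0) = 0, b(1) = 1, b(2) = 3, b(3) = 7
  so the recurrence gives b(3) = 7.
From the proposed closed form b(n) = 2ⁿ - 1 - 2:
  b(3) = 5.
The recurrence gives 7 but the closed form gives 5, so the closed form does not satisfy the recurrence.

No, the closed form is incorrect.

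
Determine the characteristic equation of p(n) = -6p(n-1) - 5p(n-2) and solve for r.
Substitute p(n) = rⁿ and divide through by rⁿ⁻²: r² + 6r + 5 = 0
Factor: (r + 5)(r + 1) = 0, so r = -5, -1.
General solution: p(n) = A·(-5)ⁿ + B·(-1)ⁿ

Characteristic: r² + 6r + 5 = 0, Roots: r = -5, -1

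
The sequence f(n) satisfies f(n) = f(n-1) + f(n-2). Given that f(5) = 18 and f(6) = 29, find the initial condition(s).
Work backwards using f(k) = f(k+2) - f(k+1):
f(4) = f(6) - f(5) = 29 - 18 = 11
f(3) = f(5) - f(4) = 18 - 11 = 7
f(2) = f(4) - f(3) = 11 - 7 = 4
f(1) = f(3) - f(2) = 7 - 4 = 3
f(0) = f(2) - f(1) = 4 - 3 = 1

f(0) = 1, f(1) = 3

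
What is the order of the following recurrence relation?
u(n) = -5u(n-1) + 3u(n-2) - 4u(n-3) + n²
The order is the largest lag k for which u(n-k) appears. Here the deepest term is u(n-3) (the n² term is non-homogeneous and does not affect the order), so the order is 3.

Order 3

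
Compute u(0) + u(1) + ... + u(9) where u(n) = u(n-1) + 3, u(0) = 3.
Computing the sequence terms: 3, 6, 9, 12, 15, 18, 21, 24, 27, 30
Adding these values together:

165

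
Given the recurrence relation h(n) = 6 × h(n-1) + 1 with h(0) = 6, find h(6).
Computing step by step:
h(0) = 6
h(1) = 6 × 6 + 1 = 37
h(2) = 6 × 37 + 1 = 223
h(3) = 6 × 223 + 1 = 1339
h(4) = 6 × 1339 + 1 = 8035
h(5) = 6 × 8035 + 1 = 48211
h(6) = 6 × 48211 + 1 = 289267

289267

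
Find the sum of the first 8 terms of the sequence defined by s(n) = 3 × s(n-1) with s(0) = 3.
Computing the sequence terms: 3, 9, 27, 81, 243, 729, 2187, 6561
Adding these values together:

9840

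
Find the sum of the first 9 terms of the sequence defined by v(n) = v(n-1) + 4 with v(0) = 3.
Computing the sequence terms: 3, 7, 11, 15, 19, 23, 27, 31, 35
Adding these values together:

171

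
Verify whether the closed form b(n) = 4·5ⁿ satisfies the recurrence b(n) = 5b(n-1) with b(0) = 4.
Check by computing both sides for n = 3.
From the recurrence with b(0) = 4:
  b(0) = 4, b(1) = 20, b(2) = 100, b(3) = 500
  so the recurrence gives b(3) = 500.
From the proposed closed form b(n) = 4·5ⁿ:
  b(3) = 500.
Both sides give 500 at n = 3, and the initial condition(s) match, so the closed form is consistent.

Yes, the closed form is correct.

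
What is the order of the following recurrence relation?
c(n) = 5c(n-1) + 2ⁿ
The order is the largest lag k for which c(n-k) appears. Here the deepest term is c(n-1) (the 2ⁿ term is non-homogeneous and does not affect the order), so the order is 1.

Order 1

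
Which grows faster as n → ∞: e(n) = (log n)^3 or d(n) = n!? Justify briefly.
Comparing growth rates:
Growth-rate hierarchy: log n ≺ any polynomial ≺ any exponential cⁿ (c>1) ≺ n! ≺ nⁿ.
factorial dominates polylogarithmic (log n)^3 asymptotically.

d(n) grows faster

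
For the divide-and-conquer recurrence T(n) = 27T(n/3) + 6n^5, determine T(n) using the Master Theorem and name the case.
Master Theorem template: T(n) = a·T(n/b) + f(n).
Here: a=27, b=3, f(n)=6n^5
Compute log_b(a) = log_3(27) = 3.
f(n) = 6n^5 = Ω(n^(3+ε)) with ε = 2, and the regularity condition holds (a·f(n/b) = (a/b^5)·f(n) with a/b^5 = 3^-2 < 1). Case 3: T(n) = Θ(f(n)) = Θ(n^5).

Case 3: T(n) = Θ(n^5)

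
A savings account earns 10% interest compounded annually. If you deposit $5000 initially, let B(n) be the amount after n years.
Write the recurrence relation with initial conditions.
Each year the balance grows by 10%, i.e. is multiplied by 1 + 10/100 = 1.1, so B(n) = 1.1 × B(n-1). The initial deposit gives B(0) = 5000.
Unrolling gives the closed form B(n) = 5000 × (1.1)ⁿ.

B(n) = 1.1 × B(n-1), B(0) = 5000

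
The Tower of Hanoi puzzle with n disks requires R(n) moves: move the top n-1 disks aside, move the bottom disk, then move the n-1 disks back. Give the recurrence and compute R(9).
Moving n disks = move the top n-1 disks aside (R(n-1) moves) + move the largest disk (1 move) + move the n-1 disks back on top (R(n-1) moves), so R(n) = 2R(n-1) + 1, with R(1) = 1 (a single disk takes one move).
First terms: 1, 3, 7, 15, 31, 63, … — each is one less than a power of 2. Indeed R(n) + 1 = 2(R(n-1) + 1) with R(1) + 1 = 2, so R(n) + 1 = 2ⁿ and R(n) = 2ⁿ - 1.
Hence R(9) = 2^9 - 1 = 512 - 1 = 511.

R(n) = 2R(n-1) + 1, R(1) = 1; R(9) = 511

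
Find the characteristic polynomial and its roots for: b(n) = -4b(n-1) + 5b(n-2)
Substitute b(n) = rⁿ and divide through by rⁿ⁻²: r² + 4r - 5 = 0
Factor: (r + 5)(r - 1) = 0, so r = -5, 1.
General solution: b(n) = A·(-5)ⁿ + B·1ⁿ

Characteristic: r² + 4r - 5 = 0, Roots: r = -5, 1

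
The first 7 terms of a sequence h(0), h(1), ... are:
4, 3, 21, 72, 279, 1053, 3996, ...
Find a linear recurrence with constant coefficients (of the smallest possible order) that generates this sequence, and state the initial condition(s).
Look for the lowest-order linear relation among consecutive terms.
Observation: h(n) - 3·h(n-1) - (3)·h(n-2) = 0 holds for the shown terms, and no order-1 relation h(n) = α·h(n-1) + β fits.
Check at n=3: 3·21 + (3)·3 = 72. ✓

h(n) = 3h(n-1) + 3h(n-2), h(0) = 4, h(1) = 3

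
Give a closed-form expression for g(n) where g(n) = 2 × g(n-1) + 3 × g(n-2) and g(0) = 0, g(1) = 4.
Recurrence: g(n) = 2 × g(n-1) + 3 × g(n-2), initial: g(0) = 0, g(1) = 4.
Characteristic equation: r² - 2r - 3 = 0, which factors as (r - 3)(r + 1) = 0, so r = 3, -1. General solution g(n) = A·3ⁿ + B·(-1)ⁿ. From g(0) = 0: A + B = 0. From g(1) = 4: 3A - 1B = 4. Solving gives A = 1, B = -1.

g(n) = 3ⁿ - (-1)ⁿ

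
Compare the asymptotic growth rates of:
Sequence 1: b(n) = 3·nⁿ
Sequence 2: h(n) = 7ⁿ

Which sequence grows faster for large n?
Comparing growth rates:
Growth-rate hierarchy: log n ≺ any polynomial ≺ any exponential cⁿ (c>1) ≺ n! ≺ nⁿ.
super-exponential nⁿ dominates exponential base 7 asymptotically.

b(n) grows faster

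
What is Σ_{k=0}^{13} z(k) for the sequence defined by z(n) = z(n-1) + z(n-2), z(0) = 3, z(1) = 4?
Computing the sequence terms: 3, 4, 7, 11, 18, 29, 47, 76, 123, 199, 322, 521, 843, 1364
Adding these values together:

3567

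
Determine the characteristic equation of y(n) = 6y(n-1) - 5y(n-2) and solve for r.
Substitute y(n) = rⁿ and divide through by rⁿ⁻²: r² - 6r + 5 = 0
Factor: (r - 1)(r - 5) = 0, so r = 1, 5.
General solution: y(n) = A·1ⁿ + B·5ⁿ

Characteristic: r² - 6r + 5 = 0, Roots: r = 1, 5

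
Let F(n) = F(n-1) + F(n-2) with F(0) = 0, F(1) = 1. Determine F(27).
Computing the sequence terms:
0, 1, 1, 2, 3, 5, 8, 13, 21, 34, 55, 89, 144, 233, 377, 610, 987, 1597, 2584, 4181, 6765, 10946, 17711, 28657, 46368, 75025, 121393, 196418

196418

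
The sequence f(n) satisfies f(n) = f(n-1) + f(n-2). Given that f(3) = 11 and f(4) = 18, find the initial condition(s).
Work backwards using f(k) = f(k+2) - f(k+1):
f(2) = f(4) - f(3) = 18 - 11 = 7
f(1) = f(3) - f(2) = 11 - 7 = 4
f(0) = f(2) - f(1) = 7 - 4 = 3

f(0) = 3, f(1) = 4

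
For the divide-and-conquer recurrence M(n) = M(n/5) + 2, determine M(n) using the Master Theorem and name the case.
Master Theorem template: M(n) = a·M(n/b) + f(n).
Here: a=1, b=5, f(n)=2
Compute log_b(a) = log_5(1) = 0.
f(n) = 2 = Θ(1). Case 2: M(n) = Θ(log n).

Case 2: M(n) = Θ(log n)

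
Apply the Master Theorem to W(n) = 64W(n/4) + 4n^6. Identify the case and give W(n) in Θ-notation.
Master Theorem template: W(n) = a·W(n/b) + f(n).
Here: a=64, b=4, f(n)=4n^6
Compute log_b(a) = log_4(64) = 3.
f(n) = 4n^6 = Ω(n^(3+ε)) with ε = 3, and the regularity condition holds (a·f(n/b) = (a/b^6)·f(n) with a/b^6 = 4^-3 < 1). Case 3: W(n) = Θ(f(n)) = Θ(n^6).

Case 3: W(n) = Θ(n^6)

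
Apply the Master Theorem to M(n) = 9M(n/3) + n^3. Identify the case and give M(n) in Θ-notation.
Master Theorem template: M(n) = a·M(n/b) + f(n).
Here: a=9, b=3, f(n)=n^3
Compute log_b(a) = log_3(9) = 2.
f(n) = n^3 = Ω(n^(2+ε)) with ε = 1, and the regularity condition holds (a·f(n/b) = (a/b^3)·f(n) with a/b^3 = 3^-1 < 1). Case 3: M(n) = Θ(f(n)) = Θ(n^3).

Case 3: M(n) = Θ(n^3)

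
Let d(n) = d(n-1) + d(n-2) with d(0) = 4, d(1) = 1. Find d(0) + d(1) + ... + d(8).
Computing the sequence terms: 4, 1, 5, 6, 11, 17, 28, 45, 73
Adding these values together:

190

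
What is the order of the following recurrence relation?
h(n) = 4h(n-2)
The order is the largest lag k for which h(n-k) appears. Here the deepest term is h(n-2), so the order is 2.

Order 2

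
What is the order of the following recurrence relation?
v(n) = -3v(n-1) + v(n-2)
The order is the largest lag k for which v(n-k) appears. Here the deepest term is v(n-2), so the order is 2.

Order 2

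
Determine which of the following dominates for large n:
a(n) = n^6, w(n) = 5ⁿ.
Comparing growth rates:
Growth-rate hierarchy: log n ≺ any polynomial ≺ any exponential cⁿ (c>1) ≺ n! ≺ nⁿ.
exponential base 5 dominates polynomial degree 6 asymptotically.

w(n) grows faster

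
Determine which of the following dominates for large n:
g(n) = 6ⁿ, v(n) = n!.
Comparing growth rates:
Growth-rate hierarchy: log n ≺ any polynomial ≺ any exponential cⁿ (c>1) ≺ n! ≺ nⁿ.
factorial dominates exponential base 6 asymptotically.

v(n) grows faster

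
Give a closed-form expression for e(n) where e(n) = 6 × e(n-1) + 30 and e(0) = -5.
Recurrence: e(n) = 6 × e(n-1) + 30, initial: e(0) = -5.
Try e(n) = A·6ⁿ + C. Substituting: A·6ⁿ + C = 6(A·6ⁿ⁻¹ + C) + 30 = A·6ⁿ + 6C + 30, so C = 6C + 30, giving C = -6. Then e(0) = A - 6 = -5 gives A = 1.

e(n) = 6ⁿ - 6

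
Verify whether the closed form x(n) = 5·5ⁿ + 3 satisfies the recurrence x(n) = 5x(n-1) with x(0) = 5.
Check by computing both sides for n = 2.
From the recurrence with x(0) = 5:
  x(0) = 5, x(1) = 25, x(2) = 125
  so the recurrence gives x(2) = 125.
From the proposed closed form x(n) = 5·5ⁿ + 3:
  x(2) = 128.
The recurrence gives 125 but the closed form gives 128, so the closed form does not satisfy the recurrence.

No, the closed form is incorrect.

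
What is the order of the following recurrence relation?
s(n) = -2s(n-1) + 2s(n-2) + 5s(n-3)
The order is the largest lag k for which s(n-k) appears. Here the deepest term is s(n-3), so the order is 3.

Order 3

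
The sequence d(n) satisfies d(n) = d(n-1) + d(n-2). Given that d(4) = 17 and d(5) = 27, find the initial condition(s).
Work backwards using d(k) = d(k+2) - d(k+1):
d(3) = d(5) - d(4) = 27 - 17 = 10
d(2) = d(4) - d(3) = 17 - 10 = 7
d(1) = d(3) - d(2) = 10 - 7 = 3
d(0) = d(2) - d(1) = 7 - 3 = 4

d(0) = 4, d(1) = 3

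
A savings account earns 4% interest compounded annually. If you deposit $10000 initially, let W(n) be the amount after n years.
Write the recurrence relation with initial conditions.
Each year the balance grows by 4%, i.e. is multiplied by 1 + 4/100 = 1.04, so W(n) = 1.04 × W(n-1). The initial deposit gives W(0) = 10000.
Unrolling gives the closed form W(n) = 10000 × (1.04)ⁿ.

W(n) = 1.04 × W(n-1), W(0) = 10000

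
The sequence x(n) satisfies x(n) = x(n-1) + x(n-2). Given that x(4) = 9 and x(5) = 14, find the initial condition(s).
Work backwards using x(k) = x(k+2) - x(k+1):
x(3) = x(5) - x(4) = 14 - 9 = 5
x(2) = x(4) - x(3) = 9 - 5 = 4
x(1) = x(3) - x(2) = 5 - 4 = 1
x(0) = x(2) - x(1) = 4 - 1 = 3

x(0) = 3, x(1) = 1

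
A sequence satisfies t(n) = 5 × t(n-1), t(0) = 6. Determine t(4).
Computing step by step:
t(0) = 6
t(1) = 5 × 6 = 30
t(2) = 5 × 30 = 150
t(3) = 5 × 150 = 750
t(4) = 5 × 750 = 3750

3750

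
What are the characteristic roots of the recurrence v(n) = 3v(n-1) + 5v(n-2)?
Substitute v(n) = rⁿ and divide through by rⁿ⁻²: r² - 3r - 5 = 0
Discriminant: 3² + 4·5 = 29, not a perfect square, so by the quadratic formula r = (3 ± √29)/2.
General solution: v(n) = A·r₁ⁿ + B·r₂ⁿ where r₁,r₂ = (3 ± √29)/2

Characteristic: r² - 3r - 5 = 0, Roots: r = (3 ± √29)/2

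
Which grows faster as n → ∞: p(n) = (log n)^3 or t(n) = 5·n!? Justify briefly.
Comparing growth rates:
Growth-rate hierarchy: log n ≺ any polynomial ≺ any exponential cⁿ (c>1) ≺ n! ≺ nⁿ.
factorial dominates polylogarithmic (log n)^3 asymptotically.

t(n) grows faster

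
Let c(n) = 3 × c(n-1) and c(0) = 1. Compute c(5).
Computing step by step:
c(0) = 1
c(1) = 3 × 1 = 3
c(2) = 3 × 3 = 9
c(3) = 3 × 9 = 27
c(4) = 3 × 27 = 81
c(5) = 3 × 81 = 243

243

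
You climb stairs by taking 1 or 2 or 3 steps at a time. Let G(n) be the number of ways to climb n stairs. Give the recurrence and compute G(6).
Condition on the size of the last step (1 to 3): before it there were n-1, …, n-3 stairs climbed, and these cases are disjoint, so G(n) = G(n-1) + G(n-2) + G(n-3) (order-3 linear recurrence).
Initial conditions by direct count (compositions of i into parts ≤ 3): G(1) = 1; G(2) = 2; G(3) = 4.
Iterating the recurrence: G(4) = 7, G(5) = 13, G(6) = 24.

G(n) = G(n-1) + G(n-2) + G(n-3), G(1) = 1, G(2) = 2, G(3) = 4; G(6) = 24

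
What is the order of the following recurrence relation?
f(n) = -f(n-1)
The order is the largest lag k for which f(n-k) appears. Here the deepest term is f(n-1), so the order is 1.

Order 1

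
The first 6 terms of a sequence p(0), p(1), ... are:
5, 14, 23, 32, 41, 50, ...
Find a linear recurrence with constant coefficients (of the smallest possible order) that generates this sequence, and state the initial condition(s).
Look for the lowest-order linear relation among consecutive terms.
Observation: consecutive differences are constant (= 9).
Check at n=2: 1·14 + 9 = 23. ✓

p(n) = p(n-1) + 9, p(0) = 5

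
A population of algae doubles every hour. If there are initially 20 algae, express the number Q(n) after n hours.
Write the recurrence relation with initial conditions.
Each hour multiplies the count by 2, so the count after n hours depends only on the count after n-1 hours: Q(n) = 2 × Q(n-1). The starting count gives Q(0) = 20.
Unrolling n times gives the closed form Q(n) = 20 × 2ⁿ.

Q(n) = 2 × Q(n-1), Q(0) = 20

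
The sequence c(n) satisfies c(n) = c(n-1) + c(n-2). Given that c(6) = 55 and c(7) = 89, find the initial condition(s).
Work backwards using c(k) = c(k+2) - c(k+1):
c(5) = c(7) - c(6) = 89 - 55 = 34
c(4) = c(6) - c(5) = 55 - 34 = 21
c(3) = c(5) - c(4) = 34 - 21 = 13
c(2) = c(4) - c(3) = 21 - 13 = 8
c(1) = c(3) - c(2) = 13 - 8 = 5
c(0) = c(2) - c(1) = 8 - 5 = 3

c(0) = 3, c(1) = 5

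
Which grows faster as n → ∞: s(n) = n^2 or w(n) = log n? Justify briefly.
Comparing growth rates:
Growth-rate hierarchy: log n ≺ any polynomial ≺ any exponential cⁿ (c>1) ≺ n! ≺ nⁿ.
polynomial degree 2 dominates logarithmic asymptotically.

s(n) grows faster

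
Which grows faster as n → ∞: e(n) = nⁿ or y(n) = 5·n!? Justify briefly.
Comparing growth rates:
Growth-rate hierarchy: log n ≺ any polynomial ≺ any exponential cⁿ (c>1) ≺ n! ≺ nⁿ.
super-exponential nⁿ dominates factorial asymptotically.

e(n) grows faster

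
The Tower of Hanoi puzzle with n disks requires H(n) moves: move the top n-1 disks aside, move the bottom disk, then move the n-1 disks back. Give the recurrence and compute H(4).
Moving n disks = move the top n-1 disks aside (H(n-1) moves) + move the largest disk (1 move) + move the n-1 disks back on top (H(n-1) moves), so H(n) = 2H(n-1) + 1, with H(1) = 1 (a single disk takes one move).
First terms: 1, 3, 7, 15, … — each is one less than a power of 2. Indeed H(n) + 1 = 2(H(n-1) + 1) with H(1) + 1 = 2, so H(n) + 1 = 2ⁿ and H(n) = 2ⁿ - 1.
Hence H(4) = 2^4 - 1 = 16 - 1 = 15.

H(n) = 2H(n-1) + 1, H(1) = 1; H(4) = 15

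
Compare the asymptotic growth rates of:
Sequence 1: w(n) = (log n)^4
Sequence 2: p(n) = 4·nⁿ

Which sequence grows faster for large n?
Comparing growth rates:
Growth-rate hierarchy: log n ≺ any polynomial ≺ any exponential cⁿ (c>1) ≺ n! ≺ nⁿ.
super-exponential nⁿ dominates polylogarithmic (log n)^4 asymptotically.

p(n) grows faster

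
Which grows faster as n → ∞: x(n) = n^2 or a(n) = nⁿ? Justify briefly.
Comparing growth rates:
Growth-rate hierarchy: log n ≺ any polynomial ≺ any exponential cⁿ (c>1) ≺ n! ≺ nⁿ.
super-exponential nⁿ dominates polynomial degree 2 asymptotically.

a(n) grows faster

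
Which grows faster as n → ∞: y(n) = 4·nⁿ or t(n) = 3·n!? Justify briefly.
Comparing growth rates:
Growth-rate hierarchy: log n ≺ any polynomial ≺ any exponential cⁿ (c>1) ≺ n! ≺ nⁿ.
super-exponential nⁿ dominates factorial asymptotically.

y(n) grows faster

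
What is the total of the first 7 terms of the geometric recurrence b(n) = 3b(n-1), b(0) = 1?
Computing the sequence terms: 1, 3, 9, 27, 81, 243, 729
Adding these values together:

1093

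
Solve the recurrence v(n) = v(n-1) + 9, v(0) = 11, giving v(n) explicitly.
Recurrence: v(n) = v(n-1) + 9, initial: v(0) = 11.
Each step adds 9, so v(n) = v(0) + 9n = 9n + 11.

v(n) = 9n + 11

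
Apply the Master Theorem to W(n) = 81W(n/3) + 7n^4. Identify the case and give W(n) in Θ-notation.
Master Theorem template: W(n) = a·W(n/b) + f(n).
Here: a=81, b=3, f(n)=7n^4
Compute log_b(a) = log_3(81) = 4.
f(n) = 7n^4 = Θ(n^4). Case 2: W(n) = Θ(n^4 log n).

Case 2: W(n) = Θ(n^4 log n)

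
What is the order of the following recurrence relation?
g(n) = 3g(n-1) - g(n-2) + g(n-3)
The order is the largest lag k for which g(n-k) appears. Here the deepest term is g(n-3), so the order is 3.

Order 3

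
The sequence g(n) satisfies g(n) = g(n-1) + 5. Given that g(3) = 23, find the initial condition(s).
g(3) = g(0) + 3·5, so g(0) = 23 - 15 = 8.

g(0) = 8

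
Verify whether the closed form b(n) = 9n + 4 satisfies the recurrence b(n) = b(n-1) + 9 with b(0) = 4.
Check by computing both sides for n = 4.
From the recurrence with b(0) = 4:
  b(0) = 4, b(1) = 13, b(2) = 22, b(3) = 31, b(4) = 40
  so the recurrence gives b(4) = 40.
From the proposed closed form b(n) = 9n + 4:
  b(4) = 40.
Both sides give 40 at n = 4, and the initial condition(s) match, so the closed form is consistent.

Yes, the closed form is correct.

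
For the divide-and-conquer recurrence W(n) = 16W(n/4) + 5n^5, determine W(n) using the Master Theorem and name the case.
Master Theorem template: W(n) = a·W(n/b) + f(n).
Here: a=16, b=4, f(n)=5n^5
Compute log_b(a) = log_4(16) = 2.
f(n) = 5n^5 = Ω(n^(2+ε)) with ε = 3, and the regularity condition holds (a·f(n/b) = (a/b^5)·f(n) with a/b^5 = 4^-3 < 1). Case 3: W(n) = Θ(f(n)) = Θ(n^5).

Case 3: W(n) = Θ(n^5)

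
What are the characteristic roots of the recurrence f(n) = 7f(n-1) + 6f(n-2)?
Substitute f(n) = rⁿ and divide through by rⁿ⁻²: r² - 7r - 6 = 0
Discriminant: 7² + 4·6 = 73, not a perfect square, so by the quadratic formula r = (7 ± √73)/2.
General solution: f(n) = A·r₁ⁿ + B·r₂ⁿ where r₁,r₂ = (7 ± √73)/2

Characteristic: r² - 7r - 6 = 0, Roots: r = (7 ± √73)/2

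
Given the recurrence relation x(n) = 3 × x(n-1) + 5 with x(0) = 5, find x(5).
Computing step by step:
x(0) = 5
x(1) = 3 × 5 + 5 = 20
x(2) = 3 × 20 + 5 = 65
x(3) = 3 × 65 + 5 = 200
x(4) = 3 × 200 + 5 = 605
x(5) = 3 × 605 + 5 = 1820

1820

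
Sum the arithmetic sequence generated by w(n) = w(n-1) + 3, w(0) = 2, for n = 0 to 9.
Computing the sequence terms: 2, 5, 8, 11, 14, 17, 20, 23, 26, 29
Adding these values together:

155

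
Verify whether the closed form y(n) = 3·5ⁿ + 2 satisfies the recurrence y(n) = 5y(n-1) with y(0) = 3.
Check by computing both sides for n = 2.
From the recurrence with y(0) = 3:
  y(0) = 3, y(1) = 15, y(2) = 75
  so the recurrence gives y(2) = 75.
From the proposed closed form y(n) = 3·5ⁿ + 2:
  y(2) = 77.
The recurrence gives 75 but the closed form gives 77, so the closed form does not satisfy the recurrence.

No, the closed form is incorrect.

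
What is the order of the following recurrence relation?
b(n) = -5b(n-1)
The order is the largest lag k for which b(n-k) appears. Here the deepest term is b(n-1), so the order is 1.

Order 1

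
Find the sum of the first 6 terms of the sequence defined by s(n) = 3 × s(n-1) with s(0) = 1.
Computing the sequence terms: 1, 3, 9, 27, 81, 243
Adding these values together:

364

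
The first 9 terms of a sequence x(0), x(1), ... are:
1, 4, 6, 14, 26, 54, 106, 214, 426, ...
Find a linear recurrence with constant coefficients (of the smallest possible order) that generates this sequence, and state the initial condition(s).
Look for the lowest-order linear relation among consecutive terms.
Observation: x(n) - 1·x(n-1) - (2)·x(n-2) = 0 holds for the shown terms, and no order-1 relation x(n) = α·x(n-1) + β fits.
Check at n=3: 1·6 + (2)·4 = 14. ✓

x(n) = x(n-1) + 2x(n-2), x(0) = 1, x(1) = 4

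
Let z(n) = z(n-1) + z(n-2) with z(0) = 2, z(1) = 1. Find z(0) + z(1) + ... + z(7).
Computing the sequence terms: 2, 1, 3, 4, 7, 11, 18, 29
Adding these values together:

75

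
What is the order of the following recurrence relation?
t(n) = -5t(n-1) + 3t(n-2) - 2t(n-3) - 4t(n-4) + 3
The order is the largest lag k for which t(n-k) appears. Here the deepest term is t(n-4) (the 3 term is non-homogeneous and does not affect the order), so the order is 4.

Order 4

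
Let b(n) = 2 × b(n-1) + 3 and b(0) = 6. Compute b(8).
Computing step by step:
b(0) = 6
b(1) = 2 × 6 + 3 = 15
b(2) = 2 × 15 + 3 = 33
b(3) = 2 × 33 + 3 = 69
b(4) = 2 × 69 + 3 = 141
b(5) = 2 × 141 + 3 = 285
b(6) = 2 × 285 + 3 = 573
b(7) = 2 × 573 + 3 = 1149
b(8) = 2 × 1149 + 3 = 2301

2301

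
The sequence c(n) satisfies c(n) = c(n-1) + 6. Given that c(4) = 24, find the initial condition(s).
c(4) = c(0) + 4·6, so c(0) = 24 - 24 = 0.

c(0) = 0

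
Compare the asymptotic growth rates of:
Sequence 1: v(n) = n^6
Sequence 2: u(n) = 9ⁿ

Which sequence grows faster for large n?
Comparing growth rates:
Growth-rate hierarchy: log n ≺ any polynomial ≺ any exponential cⁿ (c>1) ≺ n! ≺ nⁿ.
exponential base 9 dominates polynomial degree 6 asymptotically.

u(n) grows faster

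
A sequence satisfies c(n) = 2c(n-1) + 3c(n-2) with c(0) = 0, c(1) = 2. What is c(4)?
Computing the sequence terms:
0, 2, 4, 14, 40

40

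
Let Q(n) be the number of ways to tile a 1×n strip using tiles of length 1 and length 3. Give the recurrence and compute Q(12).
Condition on the last tile: it has length 1 (leaving a 1×(n-1) strip) or length 3 (leaving a 1×(n-3) strip), so Q(n) = Q(n-1) + Q(n-3) (order-3 linear recurrence).
For 0 ≤ i < 3 only unit tiles fit, so Q(i) = 1.
Iterating the recurrence: Q(3) = 2, Q(4) = 3, Q(5) = 4, Q(6) = 6, Q(7) = 9, Q(8) = 13, Q(9) = 19, Q(10) = 28, Q(11) = 41, Q(12) = 60.

Q(n) = Q(n-1) + Q(n-3), with Q(i) = 1 for 0 ≤ i < 3; Q(12) = 60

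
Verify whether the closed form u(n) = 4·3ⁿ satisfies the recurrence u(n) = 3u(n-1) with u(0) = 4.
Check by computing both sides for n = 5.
From the recurrence with u(0) = 4:
  u(0) = 4, u(1) = 12, u(2) = 36, u(3) = 108, u(4) = 324, u(5) = 972
  so the recurrence gives u(5) = 972.
From the proposed closed form u(n) = 4·3ⁿ:
  u(5) = 972.
Both sides give 972 at n = 5, and the initial condition(s) match, so the closed form is consistent.

Yes, the closed form is correct.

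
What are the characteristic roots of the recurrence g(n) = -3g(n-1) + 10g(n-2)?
Substitute g(n) = rⁿ and divide through by rⁿ⁻²: r² + 3r - 10 = 0
Factor: (r + 5)(r - 2) = 0, so r = -5, 2.
General solution: g(n) = A·(-5)ⁿ + B·2ⁿ

Characteristic: r² + 3r - 10 = 0, Roots: r = -5, 2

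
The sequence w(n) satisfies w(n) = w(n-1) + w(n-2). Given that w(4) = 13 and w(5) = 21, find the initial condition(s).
Work backwards using w(k) = w(k+2) - w(k+1):
w(3) = w(5) - w(4) = 21 - 13 = 8
w(2) = w(4) - w(3) = 13 - 8 = 5
w(1) = w(3) - w(2) = 8 - 5 = 3
w(0) = w(2) - w(1) = 5 - 3 = 2

w(0) = 2, w(1) = 3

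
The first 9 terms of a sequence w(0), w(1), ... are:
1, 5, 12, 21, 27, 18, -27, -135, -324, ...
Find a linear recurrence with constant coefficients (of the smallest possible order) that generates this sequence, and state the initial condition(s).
Look for the lowest-order linear relation among consecutive terms.
Observation: w(n) - 3·w(n-1) - (-3)·w(n-2) = 0 holds for the shown terms, and no order-1 relation w(n) = α·w(n-1) + β fits.
Check at n=3: 3·12 + (-3)·5 = 21. ✓

w(n) = 3w(n-1) - 3w(n-2), w(0) = 1, w(1) = 5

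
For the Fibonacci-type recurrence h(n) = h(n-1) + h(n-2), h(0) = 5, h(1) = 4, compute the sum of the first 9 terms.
Computing the sequence terms: 5, 4, 9, 13, 22, 35, 57, 92, 149
Adding these values together:

386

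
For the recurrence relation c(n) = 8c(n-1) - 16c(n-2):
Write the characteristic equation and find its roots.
Substitute c(n) = rⁿ and divide through by rⁿ⁻²: r² - 8r + 16 = 0
Factor: (r - 4)² = 0, so r = 4 (double root).
General solution: c(n) = (A + Bn)·4ⁿ

Characteristic: r² - 8r + 16 = 0, Roots: r = 4 (double root)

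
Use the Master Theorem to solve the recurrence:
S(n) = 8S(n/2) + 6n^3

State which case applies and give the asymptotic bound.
Master Theorem template: S(n) = a·S(n/b) + f(n).
Here: a=8, b=2, f(n)=6n^3
Compute log_b(a) = log_2(8) = 3.
f(n) = 6n^3 = Θ(n^3). Case 2: S(n) = Θ(n^3 log n).

Case 2: S(n) = Θ(n^3 log n)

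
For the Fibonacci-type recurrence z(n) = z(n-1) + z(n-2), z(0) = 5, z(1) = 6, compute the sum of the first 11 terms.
Computing the sequence terms: 5, 6, 11, 17, 28, 45, 73, 118, 191, 309, 500
Adding these values together:

1303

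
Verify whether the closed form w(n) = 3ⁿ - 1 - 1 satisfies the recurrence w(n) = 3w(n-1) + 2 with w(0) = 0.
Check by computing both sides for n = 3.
From the recurrence with w(0) = 0:
  w(0) = 0, w(1) = 2, w(2) = 8, w(3) = 26
  so the recurrence gives w(3) = 26.
From the proposed closed form w(n) = 3ⁿ - 1 - 1:
  w(3) = 25.
The recurrence gives 26 but the closed form gives 25, so the closed form does not satisfy the recurrence.

No, the closed form is incorrect.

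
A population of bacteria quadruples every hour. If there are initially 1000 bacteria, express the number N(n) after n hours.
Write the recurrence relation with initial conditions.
Each hour multiplies the count by 4, so the count after n hours depends only on the count after n-1 hours: N(n) = 4 × N(n-1). The starting count gives N(0) = 1000.
Unrolling n times gives the closed form N(n) = 1000 × 4ⁿ.

N(n) = 4 × N(n-1), N(0) = 1000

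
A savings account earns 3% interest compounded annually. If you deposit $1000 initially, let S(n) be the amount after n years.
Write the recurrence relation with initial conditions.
Each year the balance grows by 3%, i.e. is multiplied by 1 + 3/100 = 1.03, so S(n) = 1.03 × S(n-1). The initial deposit gives S(0) = 1000.
Unrolling gives the closed form S(n) = 1000 × (1.03)ⁿ.

S(n) = 1.03 × S(n-1), S(0) = 1000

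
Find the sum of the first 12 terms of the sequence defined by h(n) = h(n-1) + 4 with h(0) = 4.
Computing the sequence terms: 4, 8, 12, 16, 20, 24, 28, 32, 36, 40, 44, 48
Adding these values together:

312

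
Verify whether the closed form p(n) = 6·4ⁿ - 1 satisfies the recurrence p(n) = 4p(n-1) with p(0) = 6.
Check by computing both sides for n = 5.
From the recurrence with p(0) = 6:
  p(0) = 6, p(1) = 24, p(2) = 96, p(3) = 384, p(4) = 1536, p(5) = 6144
  so the recurrence gives p(5) = 6144.
From the proposed closed form p(n) = 6·4ⁿ - 1:
  p(5) = 6143.
The recurrence gives 6144 but the closed form gives 6143, so the closed form does not satisfy the recurrence.

No, the closed form is incorrect.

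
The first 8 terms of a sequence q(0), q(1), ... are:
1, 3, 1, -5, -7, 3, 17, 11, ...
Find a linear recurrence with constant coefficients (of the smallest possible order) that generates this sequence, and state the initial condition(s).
Look for the lowest-order linear relation among consecutive terms.
Observation: q(n) - 1·q(n-1) - (-2)·q(n-2) = 0 holds for the shown terms, and no order-1 relation q(n) = α·q(n-1) + β fits.
Check at n=3: 1·1 + (-2)·3 = -5. ✓

q(n) = q(n-1) - 2q(n-2), q(0) = 1, q(1) = 3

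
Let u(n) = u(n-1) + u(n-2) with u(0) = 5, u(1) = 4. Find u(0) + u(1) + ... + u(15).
Computing the sequence terms: 5, 4, 9, 13, 22, 35, 57, 92, 149, 241, 390, 631, 1021, 1652, 2673, 4325
Adding these values together:

11319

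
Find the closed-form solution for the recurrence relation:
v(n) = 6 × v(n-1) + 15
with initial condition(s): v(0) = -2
Recurrence: v(n) = 6 × v(n-1) + 15, initial: v(0) = -2.
Try v(n) = A·6ⁿ + C. Substituting: A·6ⁿ + C = 6(A·6ⁿ⁻¹ + C) + 15 = A·6ⁿ + 6C + 15, so C = 6C + 15, giving C = -3. Then v(0) = A - 3 = -2 gives A = 1.

v(n) = 6ⁿ - 3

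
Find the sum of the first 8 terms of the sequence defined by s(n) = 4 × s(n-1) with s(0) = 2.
Computing the sequence terms: 2, 8, 32, 128, 512, 2048, 8192, 32768
Adding these values together:

43690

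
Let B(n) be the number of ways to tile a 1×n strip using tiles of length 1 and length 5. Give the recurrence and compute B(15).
Condition on the last tile: it has length 1 (leaving a 1×(n-1) strip) or length 5 (leaving a 1×(n-5) strip), so B(n) = B(n-1) + B(n-5) (order-5 linear recurrence).
For 0 ≤ i < 5 only unit tiles fit, so B(i) = 1.
Iterating the recurrence: B(5) = 2, B(6) = 3, B(7) = 4, B(8) = 5, B(9) = 6, B(10) = 8, B(11) = 11, B(12) = 15, B(13) = 20, B(14) = 26, B(15) = 34.

B(n) = B(n-1) + B(n-5), with B(i) = 1 for 0 ≤ i < 5; B(15) = 34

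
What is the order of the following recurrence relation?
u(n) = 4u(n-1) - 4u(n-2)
The order is the largest lag k for which u(n-k) appears. Here the deepest term is u(n-2), so the order is 2.

Order 2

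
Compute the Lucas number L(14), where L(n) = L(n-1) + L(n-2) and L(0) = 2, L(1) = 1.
Computing the sequence terms:
2, 1, 3, 4, 7, 11, 18, 29, 47, 76, 123, 199, 322, 521, 843

843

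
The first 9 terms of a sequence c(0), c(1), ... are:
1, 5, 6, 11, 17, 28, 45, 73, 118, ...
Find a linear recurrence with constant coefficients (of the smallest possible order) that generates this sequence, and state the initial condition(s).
Look for the lowest-order linear relation among consecutive terms.
Observation: c(n) - 1·c(n-1) - (1)·c(n-2) = 0 holds for the shown terms, and no order-1 relation c(n) = α·c(n-1) + β fits.
Check at n=3: 1·6 + (1)·5 = 11. ✓

c(n) = c(n-1) + c(n-2), c(0) = 1, c(1) = 5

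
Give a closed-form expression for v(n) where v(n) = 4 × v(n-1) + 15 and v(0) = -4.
Recurrence: v(n) = 4 × v(n-1) + 15, initial: v(0) = -4.
Try v(n) = A·4ⁿ + C. Substituting: A·4ⁿ + C = 4(A·4ⁿ⁻¹ + C) + 15 = A·4ⁿ + 4C + 15, so C = 4C + 15, giving C = -5. Then v(0) = A - 5 = -4 gives A = 1.

v(n) = 4ⁿ - 5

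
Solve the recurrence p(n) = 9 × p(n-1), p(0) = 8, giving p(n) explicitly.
Recurrence: p(n) = 9 × p(n-1), initial: p(0) = 8.
Each term is 9 times the previous, so this is geometric with ratio 9. After n steps: p(n) = p(0)·9ⁿ = 8·9ⁿ.

p(n) = 8·9ⁿ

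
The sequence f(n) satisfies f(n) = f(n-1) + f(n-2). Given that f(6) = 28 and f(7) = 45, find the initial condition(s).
Work backwards using f(k) = f(k+2) - f(k+1):
f(5) = f(7) - f(6) = 45 - 28 = 17
f(4) = f(6) - f(5) = 28 - 17 = 11
f(3) = f(5) - f(4) = 17 - 11 = 6
f(2) = f(4) - f(3) = 11 - 6 = 5
f(1) = f(3) - f(2) = 6 - 5 = 1
f(0) = f(2) - f(1) = 5 - 1 = 4

f(0) = 4, f(1) = 1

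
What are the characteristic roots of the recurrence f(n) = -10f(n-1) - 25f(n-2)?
Substitute f(n) = rⁿ and divide through by rⁿ⁻²: r² + 10r + 25 = 0
Factor: (r + 5)² = 0, so r = -5 (double root).
General solution: f(n) = (A + Bn)·(-5)ⁿ

Characteristic: r² + 10r + 25 = 0, Roots: r = -5 (double root)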